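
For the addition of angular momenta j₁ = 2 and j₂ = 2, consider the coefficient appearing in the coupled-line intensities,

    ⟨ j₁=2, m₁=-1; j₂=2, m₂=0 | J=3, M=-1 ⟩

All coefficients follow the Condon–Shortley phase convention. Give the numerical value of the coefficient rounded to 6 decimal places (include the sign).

√[7·1!3!3!/8! · 1!3!2!2!2!4!] = √(36/5)
  +(−1)^0/∏(0,1,3,2,0,1)! = 1/12  (running 1/12)
  +(−1)^1/∏(1,0,2,1,1,2)! = -1/4  (running -1/6)
⟨..|..⟩ = √(36/5)·(-1/6) = -0.447214

-0.447214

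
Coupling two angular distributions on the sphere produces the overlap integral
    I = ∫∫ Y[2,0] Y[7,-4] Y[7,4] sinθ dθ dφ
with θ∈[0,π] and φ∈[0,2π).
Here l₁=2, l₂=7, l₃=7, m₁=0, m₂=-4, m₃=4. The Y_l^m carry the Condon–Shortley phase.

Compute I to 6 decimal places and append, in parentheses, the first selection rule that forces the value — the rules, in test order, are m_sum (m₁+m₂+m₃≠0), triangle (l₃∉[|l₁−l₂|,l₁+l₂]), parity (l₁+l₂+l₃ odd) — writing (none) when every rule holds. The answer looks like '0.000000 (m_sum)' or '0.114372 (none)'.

Checks pass: Σm=0; 16 even; l₃=7∈[5,9].
(2·2+1)(2·7+1)(2·7+1) = 1125
Δ: 2! 2! 12! / 17! → 1/185640
sum: t=0:+1/2419200 t=1:−1/518400 t=2:+1/2419200 = -1/907200
3j²(2 7 7; 0 0 0) = Δ·Π!·Σ² = 56/3315  (sign +1)
sum: t=0:+1/8709120 t=1:−1/7257600 t=2:+1/159667200 = -1/59875200
3j²(2 7 7; 0 -4 4) = Δ·Π!·Σ² = 8/23205  (sign +1)
combine: 4πI² = 1125·56/3315·8/23205 = 320/48841
take √, sign +1: I = 0.02283378
No selection rule forces the value: the integral is nonzero (none).

0.022834 (none)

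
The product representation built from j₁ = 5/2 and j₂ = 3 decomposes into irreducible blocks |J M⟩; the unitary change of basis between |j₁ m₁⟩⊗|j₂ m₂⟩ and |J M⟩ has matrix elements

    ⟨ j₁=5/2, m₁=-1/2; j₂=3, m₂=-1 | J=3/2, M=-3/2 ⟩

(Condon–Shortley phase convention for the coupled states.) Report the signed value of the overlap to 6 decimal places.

+0.507093

triangle: 4!*1!*2!/8! = 48/40320
(j±m)!: 2!*3!*2!*4!*0!*3! = 3456
prefactor² = (2J+1)*Δ*N² = 576/35
  k=2: +1/(2!*2!*1!*0!*0!*2!) = 1/8
Σ = 1/8  ⇒  CG² = 576/35*(1/8)² = 9/35
CG = +√(9/35) = +0.507093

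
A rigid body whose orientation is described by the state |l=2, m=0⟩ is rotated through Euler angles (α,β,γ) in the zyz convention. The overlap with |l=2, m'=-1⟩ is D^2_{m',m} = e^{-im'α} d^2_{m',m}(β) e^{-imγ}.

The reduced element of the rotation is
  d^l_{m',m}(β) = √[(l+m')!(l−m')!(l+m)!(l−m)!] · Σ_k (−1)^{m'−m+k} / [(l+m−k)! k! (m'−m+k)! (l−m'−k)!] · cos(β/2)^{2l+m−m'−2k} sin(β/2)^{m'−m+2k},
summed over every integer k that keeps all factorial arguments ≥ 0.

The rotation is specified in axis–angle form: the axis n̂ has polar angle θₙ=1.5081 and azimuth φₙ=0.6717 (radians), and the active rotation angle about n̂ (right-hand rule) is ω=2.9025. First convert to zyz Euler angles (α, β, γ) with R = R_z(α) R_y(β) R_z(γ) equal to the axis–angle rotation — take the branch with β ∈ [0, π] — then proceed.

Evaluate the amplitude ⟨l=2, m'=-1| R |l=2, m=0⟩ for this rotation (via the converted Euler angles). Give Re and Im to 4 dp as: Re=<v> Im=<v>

Re=-0.2875 Im=0.1278

Axis–angle → zyz. n̂ = (sinθₙcosφₙ, sinθₙsinφₙ, cosθₙ) = (+0.781227, +0.621095, +0.062655), ω = 2.9025.
R = I cosω + sinω [n̂]ₓ + (1−cosω) n̂n̂ᵀ gives
  R = [+0.231716, +0.941791, +0.243592; +0.971467, -0.211009, -0.108288; -0.050585, +0.261734, -0.963814]
β = atan2(√(R₁₃²+R₂₃²), R₃₃) = 2.871753; α = atan2(R₂₃, R₁₃) mod 2π = 5.864874; γ = atan2(R₃₂, −R₃₁) mod 2π = 1.379882
First d^2_{-1,0}(β=2.8718), then the phase factors e^{-i(-1)α} and e^{-i(0)γ}:
Half-angle: c=0.134511, s=0.990912. N=√(1·6·2·2)=4.898979
Admissible k: 1..2 (factorial args all ≥0)
  k=1: (−1)^0·4.8990/(2)·0.1345^3·0.9909^1 = +0.005907
  k=2: (−1)^1·4.8990/(2)·0.1345^1·0.9909^3 = -0.320582
d^2_{-1,0}(2.8718) = +0.005907 -0.320582 = -0.314675
Attach z-rotation phases: D = e^{-i(-1)(5.8649)}·(-0.314675)·e^{-i(0)(1.3799)} = -0.287542+0.127826i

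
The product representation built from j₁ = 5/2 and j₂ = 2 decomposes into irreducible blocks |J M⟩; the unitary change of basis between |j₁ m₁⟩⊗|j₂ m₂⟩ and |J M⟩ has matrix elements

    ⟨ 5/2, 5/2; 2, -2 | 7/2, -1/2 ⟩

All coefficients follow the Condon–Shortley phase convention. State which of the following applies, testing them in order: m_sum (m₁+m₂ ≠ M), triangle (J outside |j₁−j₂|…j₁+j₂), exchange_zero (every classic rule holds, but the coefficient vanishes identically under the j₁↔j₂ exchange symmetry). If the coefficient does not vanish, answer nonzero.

m_sum

m-sum: m₁+m₂ = 5/2+(-2) = 1/2, M = -1/2  ✗ ⇒ coefficient is 0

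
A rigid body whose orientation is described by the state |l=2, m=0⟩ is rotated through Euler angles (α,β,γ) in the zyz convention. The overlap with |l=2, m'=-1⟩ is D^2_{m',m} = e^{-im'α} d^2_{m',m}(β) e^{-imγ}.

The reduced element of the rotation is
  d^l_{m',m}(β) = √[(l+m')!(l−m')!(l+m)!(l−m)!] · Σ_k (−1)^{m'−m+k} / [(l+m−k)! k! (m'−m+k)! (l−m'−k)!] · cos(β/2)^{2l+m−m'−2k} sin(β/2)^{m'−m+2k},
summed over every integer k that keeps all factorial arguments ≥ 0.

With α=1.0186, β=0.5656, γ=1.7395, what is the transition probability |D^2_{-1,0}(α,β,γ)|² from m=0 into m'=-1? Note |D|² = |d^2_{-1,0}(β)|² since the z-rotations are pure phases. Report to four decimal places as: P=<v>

P=0.3071

First d^2_{-1,0}(β=0.5656), then the phase factors e^{-i(-1)α} and e^{-i(0)γ}:
With c≡cos(β/2)=0.960278 and s≡sin(β/2)=0.279046, N=[1·6·2·2]^{1/2}=4.898979
k: max(0,(0)−(-1))=1 … min(2+(0),2−(-1))=2
  k=1: (−1)^0·4.8990/(2)·0.9603^3·0.2790^1 = +0.605259
  k=2: (−1)^1·4.8990/(2)·0.9603^1·0.2790^3 = -0.051109
d^2_{-1,0}(0.5656) = +0.605259 -0.051109 = +0.554150
|D^2_{-1,0}|² = |d^2_{-1,0}(β)|² = (+0.554150)² = 0.307082 (the z-rotation phases have unit modulus)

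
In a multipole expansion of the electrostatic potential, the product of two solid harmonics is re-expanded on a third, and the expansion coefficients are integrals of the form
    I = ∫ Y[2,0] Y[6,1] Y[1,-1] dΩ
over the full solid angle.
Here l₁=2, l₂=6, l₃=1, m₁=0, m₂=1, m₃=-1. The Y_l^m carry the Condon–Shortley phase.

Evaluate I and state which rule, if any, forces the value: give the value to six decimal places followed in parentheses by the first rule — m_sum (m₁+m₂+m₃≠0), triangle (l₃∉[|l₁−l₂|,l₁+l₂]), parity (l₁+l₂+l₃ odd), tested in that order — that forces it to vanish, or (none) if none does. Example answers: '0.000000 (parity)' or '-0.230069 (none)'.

|2−6|≤1≤2+6 violated ⇒ I = 0

0.000000 (triangle)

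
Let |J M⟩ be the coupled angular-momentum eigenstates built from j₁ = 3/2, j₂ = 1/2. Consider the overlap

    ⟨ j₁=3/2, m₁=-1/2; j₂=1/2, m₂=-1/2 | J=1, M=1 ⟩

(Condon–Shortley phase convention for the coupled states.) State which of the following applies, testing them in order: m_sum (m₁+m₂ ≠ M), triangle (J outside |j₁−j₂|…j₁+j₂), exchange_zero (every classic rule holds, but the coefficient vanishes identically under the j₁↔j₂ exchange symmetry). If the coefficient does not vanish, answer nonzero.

m-sum: m₁+m₂ = -1/2+(-1/2) = -1, M = 1  ✗ ⇒ coefficient is 0

m_sum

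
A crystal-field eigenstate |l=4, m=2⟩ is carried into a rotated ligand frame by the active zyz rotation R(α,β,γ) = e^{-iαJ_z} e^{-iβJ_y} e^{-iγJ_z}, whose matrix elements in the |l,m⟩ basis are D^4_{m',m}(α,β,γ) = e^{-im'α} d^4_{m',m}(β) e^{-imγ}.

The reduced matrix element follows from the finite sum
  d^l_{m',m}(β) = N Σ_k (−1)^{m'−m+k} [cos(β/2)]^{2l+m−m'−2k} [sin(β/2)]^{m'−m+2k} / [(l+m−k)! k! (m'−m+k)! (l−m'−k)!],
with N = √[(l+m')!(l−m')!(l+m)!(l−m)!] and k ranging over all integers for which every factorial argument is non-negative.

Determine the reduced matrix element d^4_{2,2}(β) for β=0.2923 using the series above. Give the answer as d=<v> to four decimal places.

d=0.6856

d^4_{2,2}(β=0.2923) via the finite sum:
c=cos(0.292300/2)=0.989339, s=sin(0.292300/2)=0.145630; N=√[720·2·720·2]=1440.000000
k: max(0,(2)−(2))=0 … min(4+(2),4−(2))=2
  k=0: (−1)^0·1440.0000/(1440)·0.9893^8·0.1456^0 = +0.917828
  k=1: (−1)^1·1440.0000/(120)·0.9893^6·0.1456^2 = -0.238647
  k=2: (−1)^2·1440.0000/(96)·0.9893^4·0.1456^4 = +0.006464
d^4_{2,2}(0.2923) = +0.917828 -0.238647 +0.006464 = +0.685645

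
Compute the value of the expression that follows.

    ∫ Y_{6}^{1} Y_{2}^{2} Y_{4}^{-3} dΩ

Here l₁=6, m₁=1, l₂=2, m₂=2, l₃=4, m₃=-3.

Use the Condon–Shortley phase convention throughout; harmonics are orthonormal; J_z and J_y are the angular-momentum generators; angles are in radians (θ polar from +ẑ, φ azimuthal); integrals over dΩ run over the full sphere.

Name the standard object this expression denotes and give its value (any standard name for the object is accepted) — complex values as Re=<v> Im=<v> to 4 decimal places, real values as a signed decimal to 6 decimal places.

Gaunt coefficient, -0.035563

This is a Gaunt coefficient — the integral of a triple product of spherical harmonics over the sphere.
Checks pass: Σm=0; 12 even; l₃=4∈[4,8].
(2·6+1)(2·2+1)(2·4+1) = 585
Δ: 4! 8! 0! / 13! → 1/6435
sum: t=2:+1/2304 = 1/2304
3j²(6 2 4; 0 0 0) = Δ·Π!·Σ² = 5/143  (sign +1)
sum: t=4:+1/120960 = 1/120960
3j²(6 2 4; 1 2 -3) = Δ·Π!·Σ² = 1/1287  (sign -1)
combine: 4πI² = 585·5/143·1/1287 = 25/1573
take √, sign -1: I = -0.03556319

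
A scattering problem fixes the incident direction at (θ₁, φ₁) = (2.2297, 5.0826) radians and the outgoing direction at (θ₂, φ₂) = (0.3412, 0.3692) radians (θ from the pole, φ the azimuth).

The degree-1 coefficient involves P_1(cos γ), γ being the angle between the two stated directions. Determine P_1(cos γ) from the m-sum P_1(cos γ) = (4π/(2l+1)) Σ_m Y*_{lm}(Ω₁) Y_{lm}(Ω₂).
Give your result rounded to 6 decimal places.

Summing Y*_{l m}(θ₁,φ₁)·Y_{l m}(θ₂,φ₂) over m ∈ [−1, 1]; prefactor 4π/(2·1+1) = 4.188790:
  m=-1: (0.098836, -0.254663) × (0.107818, -0.041720) = (0.000032, -0.031581)  (running Σ = (0.000032, -0.031581))
  m=0: (-0.299147, -0.000000) × (0.460436, 0.000000) = (-0.137738, -0.000000)  (running Σ = (-0.137706, -0.031581))
  m=1: (-0.098836, -0.254663) × (-0.107818, -0.041720) = (0.000032, 0.031581)  (running Σ = (-0.137674, 0.000000))
Accumulated sum (-0.137674, 0.000000); after 4π/(2l+1) scaling, (-0.576689, 0.000000) ⇒ P_1 = -0.576689

-0.576689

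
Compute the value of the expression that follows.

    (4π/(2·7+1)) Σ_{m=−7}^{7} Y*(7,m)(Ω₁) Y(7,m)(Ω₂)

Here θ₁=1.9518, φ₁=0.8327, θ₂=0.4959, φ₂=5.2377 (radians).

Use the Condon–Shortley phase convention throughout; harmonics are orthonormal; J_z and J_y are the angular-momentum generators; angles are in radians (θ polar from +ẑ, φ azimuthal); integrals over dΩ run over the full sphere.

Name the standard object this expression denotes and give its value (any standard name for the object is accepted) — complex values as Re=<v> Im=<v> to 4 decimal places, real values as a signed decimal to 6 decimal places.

Legendre polynomial (addition theorem), -0.136516

This sum is the spherical-harmonic addition theorem: it equals the Legendre polynomial P_l(cos γ) of the angle γ between the two directions.
Expand P_7 via completeness: Σ_{m} conj(Y_{7,m}) at Ω₁ times Y_{7,m} at Ω₂ —
  term(m=-7) = 0.00069 + 0.00045j   from Y*(Ω₁)=0.26690 - 0.13034j, Y(Ω₂)=0.00141 + 0.00237j
  term(m=-6) = -0.00230 + 0.00819j   from Y*(Ω₁)=-0.12466 + 0.42738j, Y(Ω₂)=0.01910 - 0.00020j
  term(m=-5) = -0.01634 + 0.00055j   from Y*(Ω₁)=-0.10525 - 0.17210j, Y(Ω₂)=0.03993 - 0.07054j
  term(m=-4) = 0.01904 + 0.05361j   from Y*(Ω₁)=-0.23931 - 0.04583j, Y(Ω₂)=-0.11812 - 0.20140j
  term(m=-3) = -0.10698 + 0.08109j   from Y*(Ω₁)=0.24015 - 0.18011j, Y(Ω₂)=-0.44718 + 0.00230j
  term(m=-2) = 0.04986 + 0.03521j   from Y*(Ω₁)=0.01195 - 0.12597j, Y(Ω₂)=-0.23976 + 0.41858j
  term(m=-1) = -0.00527 + 0.01660j   from Y*(Ω₁)=0.21293 + 0.23409j, Y(Ω₂)=0.02761 + 0.04763j
  term(m=+0) = -0.04035 + 0.00000j   from Y*(Ω₁)=0.09038 + 0.00000j, Y(Ω₂)=-0.44649 + 0.00000j
  term(m=+1) = -0.00527 - 0.01660j   from Y*(Ω₁)=-0.21293 + 0.23409j, Y(Ω₂)=-0.02761 + 0.04763j
  term(m=+2) = 0.04986 - 0.03521j   from Y*(Ω₁)=0.01195 + 0.12597j, Y(Ω₂)=-0.23976 - 0.41858j
  term(m=+3) = -0.10698 - 0.08109j   from Y*(Ω₁)=-0.24015 - 0.18011j, Y(Ω₂)=0.44718 + 0.00230j
  term(m=+4) = 0.01904 - 0.05361j   from Y*(Ω₁)=-0.23931 + 0.04583j, Y(Ω₂)=-0.11812 + 0.20140j
  term(m=+5) = -0.01634 - 0.00055j   from Y*(Ω₁)=0.10525 - 0.17210j, Y(Ω₂)=-0.03993 - 0.07054j
  term(m=+6) = -0.00230 - 0.00819j   from Y*(Ω₁)=-0.12466 - 0.42738j, Y(Ω₂)=0.01910 + 0.00020j
  term(m=+7) = 0.00069 - 0.00045j   from Y*(Ω₁)=-0.26690 - 0.13034j, Y(Ω₂)=-0.00141 + 0.00237j
Σ over m = -0.16295 + 0.00000j; ×(4π/15) → -0.13652 + 0.00000j. Real part: -0.136516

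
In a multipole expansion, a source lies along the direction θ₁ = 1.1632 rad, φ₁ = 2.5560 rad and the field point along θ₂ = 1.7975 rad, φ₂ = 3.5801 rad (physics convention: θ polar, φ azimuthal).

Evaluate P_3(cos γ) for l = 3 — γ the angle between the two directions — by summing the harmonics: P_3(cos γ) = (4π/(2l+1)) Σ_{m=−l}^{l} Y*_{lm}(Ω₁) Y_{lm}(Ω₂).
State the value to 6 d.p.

-0.431092

Term-by-term m-sum for l=3 (normalisation 4π/7 = 1.795196):
  term(m=-3) = -0.12433 - 0.00863j   from Y*(Ω₁)=0.05970 + 0.31729j, Y(Ω₂)=-0.09747 + 0.37350j
  term(m=-2) = 0.03422 + 0.06615j   from Y*(Ω₁)=0.13285 - 0.31456j, Y(Ω₂)=-0.13947 + 0.16769j
  term(m=-1) = 0.00778 - 0.01279j   from Y*(Ω₁)=0.05299 - 0.03515j, Y(Ω₂)=0.21310 - 0.09993j
  term(m=+0) = -0.07548 + 0.00000j   from Y*(Ω₁)=-0.32756 + 0.00000j, Y(Ω₂)=0.23045 + 0.00000j
  term(m=+1) = 0.00778 + 0.01279j   from Y*(Ω₁)=-0.05299 - 0.03515j, Y(Ω₂)=-0.21310 - 0.09993j
  term(m=+2) = 0.03422 - 0.06615j   from Y*(Ω₁)=0.13285 + 0.31456j, Y(Ω₂)=-0.13947 - 0.16769j
  term(m=+3) = -0.12433 + 0.00863j   from Y*(Ω₁)=-0.05970 + 0.31729j, Y(Ω₂)=0.09747 + 0.37350j
Accumulated sum -0.24014 + 0.00000j; after 4π/(2l+1) scaling, -0.43109 + 0.00000j ⇒ P_3 = -0.431092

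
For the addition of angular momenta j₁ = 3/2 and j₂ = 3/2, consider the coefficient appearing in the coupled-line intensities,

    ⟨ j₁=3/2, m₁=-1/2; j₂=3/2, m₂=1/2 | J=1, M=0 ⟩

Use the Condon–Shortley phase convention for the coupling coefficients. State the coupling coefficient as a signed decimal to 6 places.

j₁+j₂−J=2  J+j₁−j₂=1  J−j₁+j₂=1  j₁+j₂+J+1=5
(j₁±m₁, j₂±m₂, J±M) = (1,2,2,1,1,1)
P² = 1/5
sum k=1..2:
  [1] −1/1 = -1
  [2] +1/2 = 1/2
S = -1/2
C² = P²·S² = 1/20 ; C = -0.223607

-0.223607  (= −√(1/20))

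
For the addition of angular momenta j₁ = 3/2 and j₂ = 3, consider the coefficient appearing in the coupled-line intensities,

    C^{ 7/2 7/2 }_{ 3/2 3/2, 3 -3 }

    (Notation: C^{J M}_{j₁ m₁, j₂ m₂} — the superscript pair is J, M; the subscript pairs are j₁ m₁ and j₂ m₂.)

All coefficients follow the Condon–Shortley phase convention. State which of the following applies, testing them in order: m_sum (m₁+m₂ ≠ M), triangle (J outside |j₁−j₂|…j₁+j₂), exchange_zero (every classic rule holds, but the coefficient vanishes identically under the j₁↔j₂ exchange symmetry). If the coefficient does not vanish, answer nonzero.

m_sum

m-sum: m₁+m₂ = 3/2+(-3) = -3/2, M = 7/2  ✗ ⇒ coefficient is 0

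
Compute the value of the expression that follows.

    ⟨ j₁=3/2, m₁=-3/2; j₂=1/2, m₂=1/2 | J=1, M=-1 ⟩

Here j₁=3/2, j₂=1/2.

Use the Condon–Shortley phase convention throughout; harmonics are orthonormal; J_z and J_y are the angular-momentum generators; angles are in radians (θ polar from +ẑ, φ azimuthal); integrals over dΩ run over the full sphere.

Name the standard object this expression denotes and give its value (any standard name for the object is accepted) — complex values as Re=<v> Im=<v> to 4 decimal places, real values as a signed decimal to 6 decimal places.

Clebsch–Gordan coefficient, −√(3/4) ≈ -0.866025

This is a Clebsch–Gordan (vector-coupling) coefficient.
j₁+j₂−J=1  J+j₁−j₂=2  J−j₁+j₂=0  j₁+j₂+J+1=4
(j₁±m₁, j₂±m₂, J±M) = (0,3,1,0,0,2)
P² = 3
sum k=1..1:
  [1] −1/2 = -1/2
S = -1/2
C² = P²·S² = 3/4 ; C = -0.866025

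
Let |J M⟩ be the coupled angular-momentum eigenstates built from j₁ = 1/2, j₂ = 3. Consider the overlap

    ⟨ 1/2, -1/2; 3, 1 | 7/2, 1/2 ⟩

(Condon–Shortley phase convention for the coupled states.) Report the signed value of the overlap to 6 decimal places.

j₁+j₂−J=0  J+j₁−j₂=1  J−j₁+j₂=6  j₁+j₂+J+1=8
(j₁±m₁, j₂±m₂, J±M) = (0,1,4,2,4,3)
P² = 6912/7
sum k=0..0:
  [0] +1/48 = 1/48
S = 1/48
C² = P²·S² = 3/7 ; C = +0.654654

+√(3/7) = +0.654654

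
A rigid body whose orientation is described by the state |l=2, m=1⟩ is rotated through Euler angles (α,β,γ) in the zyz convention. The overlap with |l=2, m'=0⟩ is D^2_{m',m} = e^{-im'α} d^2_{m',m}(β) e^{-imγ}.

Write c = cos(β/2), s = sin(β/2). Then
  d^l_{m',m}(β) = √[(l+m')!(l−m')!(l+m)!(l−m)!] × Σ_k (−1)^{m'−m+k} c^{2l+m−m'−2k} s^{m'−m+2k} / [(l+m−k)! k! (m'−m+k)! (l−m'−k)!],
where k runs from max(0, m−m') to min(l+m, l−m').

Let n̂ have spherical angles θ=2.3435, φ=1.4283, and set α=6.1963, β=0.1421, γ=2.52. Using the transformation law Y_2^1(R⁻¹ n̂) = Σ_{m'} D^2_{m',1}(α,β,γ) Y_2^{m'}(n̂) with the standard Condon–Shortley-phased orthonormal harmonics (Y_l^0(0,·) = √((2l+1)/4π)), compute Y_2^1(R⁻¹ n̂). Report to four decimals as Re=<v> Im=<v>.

Re=0.1609 Im=-0.3504

Need the full column D^2_{m',1} for m'=−2..2 at α=6.1963, β=0.1421, γ=2.5200.
cos(β/2)=0.997477, sin(β/2)=0.070990
d^2_{-2,1}: single k=3 term ⇒ +0.000714;  D = -0.000643-0.000309i
d^2_{-1,1}: k∈[2..3] ⇒ +0.015043 -0.000025 = +0.015017;  D = -0.012921-0.007653i
d^2_{0,1}: k∈[1..2] ⇒ +0.172577 -0.000874 = +0.171703;  D = -0.139586-0.099988i
d^2_{1,1}: k∈[0..1] ⇒ +0.989946 -0.015043 = +0.974904;  D = -0.740296-0.634349i
d^2_{2,1}: single k=0 term ⇒ -0.140909;  D = +0.098640+0.100625i
Y_2^{m'}(θ=2.3435,φ=1.4283) and Σ D·Y over m':
  (-0.0006-0.0003i)·(-0.1901-0.0557i)  (-0.0129-0.0077i)·(-0.0548+0.3822i)  (-0.1396-0.1000i)·(+0.1457+0.0000i)  (-0.7403-0.6343i)·(+0.0548+0.3822i)  (+0.0986+0.1006i)·(-0.1901+0.0557i)
Y_2^1(R⁻¹ n̂) = +0.160928-0.350378i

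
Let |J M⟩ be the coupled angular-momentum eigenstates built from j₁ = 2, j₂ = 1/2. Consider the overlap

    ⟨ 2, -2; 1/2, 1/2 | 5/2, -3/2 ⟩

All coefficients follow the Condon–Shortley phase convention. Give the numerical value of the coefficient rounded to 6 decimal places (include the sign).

+0.447214  (= +√(1/5))

√[6·0!4!1!/6! · 0!4!1!0!1!4!] = √(576/5)
  +(−1)^0/∏(0,0,4,1,0,0)! = 1/24  (running 1/24)
⟨..|..⟩ = √(576/5)·(1/24) = +0.447214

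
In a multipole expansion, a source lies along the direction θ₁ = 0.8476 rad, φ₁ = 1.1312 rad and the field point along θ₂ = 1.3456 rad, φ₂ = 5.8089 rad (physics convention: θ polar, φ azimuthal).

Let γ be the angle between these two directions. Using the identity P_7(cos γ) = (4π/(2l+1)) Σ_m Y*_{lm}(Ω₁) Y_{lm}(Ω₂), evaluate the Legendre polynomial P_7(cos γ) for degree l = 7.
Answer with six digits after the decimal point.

-0.232868

Summing Y*_{l m}(θ₁,φ₁)·Y_{l m}(θ₂,φ₂) over m ∈ [−7, 7]; prefactor 4π/(2·7+1) = 0.837758:
  term(m=-7) = (0.006691, -0.027010)   from Y*(Ω₁)=(-0.004285, 0.066419), Y(Ω₂)=(-0.411443, -0.074192)
  term(m=-6) = (-0.077077, -0.016278)   from Y*(Ω₁)=(0.192496, 0.106167), Y(Ω₂)=(-0.342783, 0.104490)
  term(m=-5) = (0.007995, -0.045632)   from Y*(Ω₁)=(0.330226, -0.239352), Y(Ω₂)=(0.081534, -0.079087)
  term(m=-4) = (-0.142380, -0.019884)   from Y*(Ω₁)=(-0.077061, -0.405965), Y(Ω₂)=(0.111535, -0.329549)
  term(m=-3) = (0.000049, -0.000468)   from Y*(Ω₁)=(-0.068765, -0.017706), Y(Ω₂)=(0.000976, 0.006551)
  term(m=-2) = (0.109319, 0.007597)   from Y*(Ω₁)=(0.213299, -0.257596), Y(Ω₂)=(0.190974, 0.266249)
  term(m=-1) = (0.000274, -0.007893)   from Y*(Ω₁)=(-0.097468, -0.207252), Y(Ω₂)=(0.030678, 0.015749)
  term(m=+0) = (-0.087705, 0.000000)   from Y*(Ω₁)=(0.274384, -0.000000), Y(Ω₂)=(-0.319642, 0.000000)
  term(m=+1) = (0.000274, 0.007893)   from Y*(Ω₁)=(0.097468, -0.207252), Y(Ω₂)=(-0.030678, 0.015749)
  term(m=+2) = (0.109319, -0.007597)   from Y*(Ω₁)=(0.213299, 0.257596), Y(Ω₂)=(0.190974, -0.266249)
  term(m=+3) = (0.000049, 0.000468)   from Y*(Ω₁)=(0.068765, -0.017706), Y(Ω₂)=(-0.000976, 0.006551)
  term(m=+4) = (-0.142380, 0.019884)   from Y*(Ω₁)=(-0.077061, 0.405965), Y(Ω₂)=(0.111535, 0.329549)
  term(m=+5) = (0.007995, 0.045632)   from Y*(Ω₁)=(-0.330226, -0.239352), Y(Ω₂)=(-0.081534, -0.079087)
  term(m=+6) = (-0.077077, 0.016278)   from Y*(Ω₁)=(0.192496, -0.106167), Y(Ω₂)=(-0.342783, -0.104490)
  term(m=+7) = (0.006691, 0.027010)   from Y*(Ω₁)=(0.004285, 0.066419), Y(Ω₂)=(0.411443, -0.074192)
Σ over m = (-0.277966, 0.000000); ×(4π/15) → (-0.232868, 0.000000). Real part: -0.232868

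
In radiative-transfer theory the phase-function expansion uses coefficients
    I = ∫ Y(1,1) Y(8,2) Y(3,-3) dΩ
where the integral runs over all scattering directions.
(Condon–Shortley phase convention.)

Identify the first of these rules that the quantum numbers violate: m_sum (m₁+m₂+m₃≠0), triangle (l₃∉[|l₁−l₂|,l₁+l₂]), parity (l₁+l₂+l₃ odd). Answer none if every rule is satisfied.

triangle

azimuthal sum: 1 + 2 − 3 = 0  ✓
l₃ must lie in [7,9]; have l₃=3  ✗
L = 1 + 8 + 3 = 12 (even)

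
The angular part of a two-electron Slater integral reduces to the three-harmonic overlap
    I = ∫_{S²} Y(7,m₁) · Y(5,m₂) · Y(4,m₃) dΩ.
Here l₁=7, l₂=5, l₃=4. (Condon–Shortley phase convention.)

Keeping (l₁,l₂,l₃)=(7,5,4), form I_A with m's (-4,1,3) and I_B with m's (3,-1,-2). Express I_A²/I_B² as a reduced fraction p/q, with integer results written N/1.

Same 7,5,4: normalisation and zero-m 3j drop out of the ratio.
A: Δ: 8! 6! 2! / 17! → 1/6126120; sum: t=5:−1/518400 t=6:+1/345600 = 1/1036800; 3j²(7 5 4; -4 1 3) = Δ·Π!·Σ² = 7/2210  (sign -1)
B: Δ: 8! 6! 2! / 17! → 1/6126120; sum: t=2:+1/138240 t=3:−1/86400 t=4:+1/829440 = -13/4147200; 3j²(7 5 4; 3 -1 -2) = Δ·Π!·Σ² = 13/3740  (sign -1)
I_A²/I_B² = (7/2210)/(13/3740) = 154/169

154/169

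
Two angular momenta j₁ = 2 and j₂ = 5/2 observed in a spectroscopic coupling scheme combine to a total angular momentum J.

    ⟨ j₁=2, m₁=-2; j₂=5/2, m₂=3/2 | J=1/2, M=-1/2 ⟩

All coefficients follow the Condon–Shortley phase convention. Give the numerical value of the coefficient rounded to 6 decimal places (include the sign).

j₁+j₂−J=4  J+j₁−j₂=0  J−j₁+j₂=1  j₁+j₂+J+1=6
(j₁±m₁, j₂±m₂, J±M) = (0,4,4,1,0,1)
P² = 192/5
sum k=4..4:
  [4] +1/24 = 1/24
S = 1/24
C² = P²·S² = 1/15 ; C = +0.258199

+0.258199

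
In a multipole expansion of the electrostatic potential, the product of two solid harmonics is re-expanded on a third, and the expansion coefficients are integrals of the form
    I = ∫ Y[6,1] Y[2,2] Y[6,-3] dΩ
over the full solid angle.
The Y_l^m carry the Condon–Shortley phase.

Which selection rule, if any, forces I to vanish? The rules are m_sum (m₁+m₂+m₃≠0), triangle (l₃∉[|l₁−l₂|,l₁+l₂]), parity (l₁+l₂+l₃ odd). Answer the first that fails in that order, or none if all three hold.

none

azimuthal sum: 1 + 2 − 3 = 0  ✓
4 ≤ 6 ≤ 8 (triangle on l)  ✓
L = 6 + 2 + 6 = 14 (even)  ✓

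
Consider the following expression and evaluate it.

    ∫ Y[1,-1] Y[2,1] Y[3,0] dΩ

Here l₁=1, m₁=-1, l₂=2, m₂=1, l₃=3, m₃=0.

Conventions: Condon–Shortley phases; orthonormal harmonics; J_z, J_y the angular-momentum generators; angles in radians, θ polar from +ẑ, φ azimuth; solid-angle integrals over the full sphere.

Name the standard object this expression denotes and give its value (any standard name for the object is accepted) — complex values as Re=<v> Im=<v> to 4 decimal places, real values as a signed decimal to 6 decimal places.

This is a Gaunt coefficient — the integral of a triple product of spherical harmonics over the sphere.
Rules hold: Σm=0, L=6 even, 1≤3≤3.
N = 3·5·7 = 105
Δ = 0!·2!·4!/7! = 1/105
Racah Σ t=0..0: t=0:+1/4 = 1/4
⇒ 3j(1 2 3; 0 0 0)² = 3/35, sgn -1
Racah Σ t=0..0: t=0:+1/12 = 1/12
⇒ 3j(1 2 3; -1 1 0)² = 1/35, sgn -1
4πI² = N·(3j₀)²·(3jₘ)² = 9/35
I = +1·√(0.257143/4π) = 0.14304817

Gaunt coefficient, +0.143048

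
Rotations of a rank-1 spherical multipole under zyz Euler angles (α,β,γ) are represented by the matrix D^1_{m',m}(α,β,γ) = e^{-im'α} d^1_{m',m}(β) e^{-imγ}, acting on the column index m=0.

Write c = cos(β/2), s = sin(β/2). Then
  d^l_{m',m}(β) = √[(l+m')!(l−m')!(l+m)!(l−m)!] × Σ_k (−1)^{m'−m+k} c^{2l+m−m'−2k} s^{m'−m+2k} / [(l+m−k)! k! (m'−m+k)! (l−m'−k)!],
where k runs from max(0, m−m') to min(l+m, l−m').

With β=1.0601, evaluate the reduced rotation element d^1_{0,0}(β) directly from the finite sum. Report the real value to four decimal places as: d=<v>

d^1_{0,0}(β=1.0601) via the finite sum:
Half-angle: c=0.862782, s=0.505576. N=√(1·1·1·1)=1.000000
The bounds max(0,m−m')=0 and min(l+m,l−m')=1 give 2 terms
  k=0: (−1)^0·1.0000/(1)·0.8628^2·0.5056^0 = +0.744392
  k=1: (−1)^1·1.0000/(1)·0.8628^0·0.5056^2 = -0.255608
d^1_{0,0}(1.0601) = +0.744392 -0.255608 = +0.488785

d=0.4888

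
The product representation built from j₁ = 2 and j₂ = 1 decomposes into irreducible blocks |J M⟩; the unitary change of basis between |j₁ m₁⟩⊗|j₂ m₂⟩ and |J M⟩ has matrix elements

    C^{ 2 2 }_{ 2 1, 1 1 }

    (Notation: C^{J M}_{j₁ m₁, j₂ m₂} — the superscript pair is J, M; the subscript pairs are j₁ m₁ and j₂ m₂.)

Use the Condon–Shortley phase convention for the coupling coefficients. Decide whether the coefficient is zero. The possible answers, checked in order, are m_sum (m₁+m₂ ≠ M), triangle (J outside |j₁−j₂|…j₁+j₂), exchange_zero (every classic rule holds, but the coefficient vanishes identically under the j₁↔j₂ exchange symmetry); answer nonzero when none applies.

m-sum: m₁+m₂ = 1+1 = 2, M = 2  ✓
triangle: |j₁−j₂| = 1 ≤ J = 2 ≤ j₁+j₂ = 3  ✓
exchange: j₁≠j₂ or m₁≠m₂ — the exchange symmetry imposes no constraint here
value check: CG = −√(1/3) = -0.577350 ≠ 0

nonzero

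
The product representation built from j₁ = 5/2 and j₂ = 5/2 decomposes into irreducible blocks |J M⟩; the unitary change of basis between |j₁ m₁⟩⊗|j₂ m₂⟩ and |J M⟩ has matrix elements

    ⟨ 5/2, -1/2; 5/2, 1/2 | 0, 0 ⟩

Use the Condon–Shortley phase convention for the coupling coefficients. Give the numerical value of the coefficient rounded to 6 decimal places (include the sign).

-0.408248  (= −√(1/6))

triangle: 5!*0!*0!/6! = 120/720
(j±m)!: 2!*3!*3!*2!*0!*0! = 144
prefactor² = (2J+1)*Δ*N² = 24
  k=3: −1/(3!*2!*0!*0!*0!*0!) = -1/12
Σ = -1/12  ⇒  CG² = 24*(-1/12)² = 1/6
CG = −√(1/6) = -0.408248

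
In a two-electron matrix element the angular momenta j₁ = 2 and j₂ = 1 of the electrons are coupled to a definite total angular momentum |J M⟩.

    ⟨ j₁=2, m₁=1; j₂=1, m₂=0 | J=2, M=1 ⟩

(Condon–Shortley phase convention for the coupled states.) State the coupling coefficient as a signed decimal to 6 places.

+√(1/6) ≈ +0.408248

triangle: 1!*3!*1!/6! = 6/720
(j±m)!: 3!*1!*1!*1!*3!*1! = 36
prefactor² = (2J+1)*Δ*N² = 3/2
  k=0: +1/(0!*1!*1!*1!*2!*0!) = 1/2
  k=1: −1/(1!*0!*0!*0!*3!*1!) = -1/6
Σ = 1/3  ⇒  CG² = 3/2*(1/3)² = 1/6
CG = +√(1/6) = +0.408248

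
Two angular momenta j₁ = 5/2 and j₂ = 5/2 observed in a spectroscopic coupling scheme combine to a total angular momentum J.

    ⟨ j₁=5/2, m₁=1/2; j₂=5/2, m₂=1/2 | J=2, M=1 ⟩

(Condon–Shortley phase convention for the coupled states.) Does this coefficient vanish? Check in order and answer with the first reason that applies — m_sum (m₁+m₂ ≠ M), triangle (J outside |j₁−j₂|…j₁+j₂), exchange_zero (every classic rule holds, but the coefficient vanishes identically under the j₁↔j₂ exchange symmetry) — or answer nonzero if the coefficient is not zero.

exchange_zero

m-sum: m₁+m₂ = 1/2+1/2 = 1, M = 1  ✓
triangle: |j₁−j₂| = 0 ≤ J = 2 ≤ j₁+j₂ = 5  ✓
exchange: j₁=j₂ and m₁=m₂, and (−1)^(j₁+j₂−J) = (−1)^3 = −1 forces ⟨j₁m₁;j₂m₂|JM⟩ = −⟨j₂m₂;j₁m₁|JM⟩ = −⟨j₁m₁;j₂m₂|JM⟩ ⇒ the coefficient vanishes identically
Racah sum check: Σ_k collapses to 0 ⇒ CG = 0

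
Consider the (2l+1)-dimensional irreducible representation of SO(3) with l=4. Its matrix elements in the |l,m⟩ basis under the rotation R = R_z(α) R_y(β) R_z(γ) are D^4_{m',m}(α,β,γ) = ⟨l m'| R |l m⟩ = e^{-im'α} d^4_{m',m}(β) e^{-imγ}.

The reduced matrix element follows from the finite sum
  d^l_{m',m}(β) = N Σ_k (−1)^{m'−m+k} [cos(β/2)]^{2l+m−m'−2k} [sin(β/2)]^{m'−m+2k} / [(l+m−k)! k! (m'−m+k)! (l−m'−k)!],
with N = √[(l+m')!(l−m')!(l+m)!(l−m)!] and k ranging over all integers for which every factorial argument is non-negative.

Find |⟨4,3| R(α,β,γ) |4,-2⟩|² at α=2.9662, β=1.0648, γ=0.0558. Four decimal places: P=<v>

D^4_{3,-2}(2.9662,1.0648,0.0558) = e^{-i·3·2.9662}·d^4_{3,-2}(1.0648)·e^{-i·-2·0.0558}. Compute d first:
c=cos(1.064800/2)=0.861591, s=sin(1.064800/2)=0.507603; N=√[5040·1·2·720]=2693.993318
The bounds max(0,m−m')=0 and min(l+m,l−m')=1 give 2 terms
  k=0: (−1)^5·2693.9933/(240)·0.8616^3·0.5076^5 = -0.241940
  k=1: (−1)^6·2693.9933/(720)·0.8616^1·0.5076^7 = +0.027992
d^4_{3,-2}(1.0648) = -0.241940 +0.027992 = -0.213949
|D^4_{3,-2}|² = |d^4_{3,-2}(β)|² = (-0.213949)² = 0.045774 (the z-rotation phases have unit modulus)

P=0.0458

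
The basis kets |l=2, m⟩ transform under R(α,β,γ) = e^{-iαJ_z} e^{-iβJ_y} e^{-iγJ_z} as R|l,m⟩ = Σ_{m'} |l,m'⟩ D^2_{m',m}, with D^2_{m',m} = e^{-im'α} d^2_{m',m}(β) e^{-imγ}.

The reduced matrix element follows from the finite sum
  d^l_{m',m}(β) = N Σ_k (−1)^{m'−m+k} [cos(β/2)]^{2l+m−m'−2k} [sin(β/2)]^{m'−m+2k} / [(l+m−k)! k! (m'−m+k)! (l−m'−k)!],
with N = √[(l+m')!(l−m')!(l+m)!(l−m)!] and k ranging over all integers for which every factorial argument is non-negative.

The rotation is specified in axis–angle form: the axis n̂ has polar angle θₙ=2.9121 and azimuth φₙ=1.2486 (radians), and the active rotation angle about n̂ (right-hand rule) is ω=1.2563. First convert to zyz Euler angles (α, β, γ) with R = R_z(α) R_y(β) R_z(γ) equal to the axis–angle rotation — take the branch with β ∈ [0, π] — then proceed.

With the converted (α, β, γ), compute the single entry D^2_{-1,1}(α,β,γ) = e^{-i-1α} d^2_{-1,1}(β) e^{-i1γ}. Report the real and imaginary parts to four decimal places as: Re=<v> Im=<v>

Axis–angle → zyz. n̂ = (sinθₙcosφₙ, sinθₙsinφₙ, cosθₙ) = (+0.072033, +0.215778, -0.973782), ω = 1.2563.
R = I cosω + sinω [n̂]ₓ + (1−cosω) n̂n̂ᵀ gives
  R = [+0.312921, +0.936755, +0.156748; -0.915285, +0.341495, -0.213622; -0.253640, -0.076623, +0.964259]
β = atan2(√(R₁₃²+R₂₃²), R₃₃) = 0.268164; α = atan2(R₂₃, R₁₃) mod 2π = 5.345418; γ = atan2(R₃₂, −R₃₁) mod 2π = 5.989811
D^2_{-1,1}(5.3454,0.2682,5.9898) = e^{-i·-1·5.3454}·d^2_{-1,1}(0.2682)·e^{-i·1·5.9898}. Compute d first:
Half-angle: c=0.991024, s=0.133680. N=√(1·6·6·1)=6.000000
k: max(0,(1)−(-1))=2 … min(2+(1),2−(-1))=3
  k=2: (−1)^0·6.0000/(2)·0.9910^2·0.1337^2 = +0.052653
  k=3: (−1)^1·6.0000/(6)·0.9910^0·0.1337^4 = -0.000319
d^2_{-1,1}(0.2682) = +0.052653 -0.000319 = +0.052334
Attach z-rotation phases: D = e^{-i(-1)(5.3454)}·(+0.052334)·e^{-i(1)(5.9898)} = +0.041839-0.031438i

Re=0.0418 Im=-0.0314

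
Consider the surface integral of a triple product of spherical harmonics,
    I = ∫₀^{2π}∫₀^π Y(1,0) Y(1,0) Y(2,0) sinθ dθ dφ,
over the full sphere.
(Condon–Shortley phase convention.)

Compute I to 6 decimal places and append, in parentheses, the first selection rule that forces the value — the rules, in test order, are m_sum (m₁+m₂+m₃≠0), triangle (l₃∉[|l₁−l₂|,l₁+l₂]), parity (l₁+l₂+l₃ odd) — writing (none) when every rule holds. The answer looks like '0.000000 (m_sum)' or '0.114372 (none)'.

m-sum 0 ✓  L=4 even ✓  0≤2≤2 ✓
Π(2lᵢ+1) = 3×3×5 = 45
triangle coeff Δ(1,1,2) = 1/30
Σ_t [0,0]: t=0:+1/1 = 1/1
(3j)²=2/15 [(1 1 2; 0 0 0)], sign=+1
(m-triple is (0,0,0) — same symbol as above.)
⇒ 4πI² = 4/5
I = (+1)√(4/5/(4π)) = 0.25231325
No selection rule forces the value: the integral is nonzero (none).

0.252313 (none)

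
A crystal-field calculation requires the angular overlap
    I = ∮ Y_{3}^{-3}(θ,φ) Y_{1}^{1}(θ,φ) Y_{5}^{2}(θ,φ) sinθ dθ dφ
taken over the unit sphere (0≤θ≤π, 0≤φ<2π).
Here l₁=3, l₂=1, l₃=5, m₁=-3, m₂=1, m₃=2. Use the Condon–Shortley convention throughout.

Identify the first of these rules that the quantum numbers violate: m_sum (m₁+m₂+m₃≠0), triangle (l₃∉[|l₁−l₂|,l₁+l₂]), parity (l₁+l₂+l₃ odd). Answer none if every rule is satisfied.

triangle

m₁+m₂+m₃ = -3 + 1 + 2 = 0  ✓
triangle: need |l₁−l₂| ≤ l₃ ≤ l₁+l₂ = [2,4]; l₃=5 is outside  ✗
parity: l₁+l₂+l₃ = 9 is odd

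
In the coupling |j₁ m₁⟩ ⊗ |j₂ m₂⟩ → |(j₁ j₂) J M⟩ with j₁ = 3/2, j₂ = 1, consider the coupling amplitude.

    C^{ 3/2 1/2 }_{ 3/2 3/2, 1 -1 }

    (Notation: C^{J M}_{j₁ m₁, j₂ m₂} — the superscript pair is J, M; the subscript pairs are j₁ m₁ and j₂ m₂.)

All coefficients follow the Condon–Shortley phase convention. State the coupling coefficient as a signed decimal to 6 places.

+0.632456  (= +√(2/5))

triangle: 1!·2!·1!/5! = 2/120
(j±m)!: 3!·0!·0!·2!·2!·1! = 24
prefactor² = (2J+1)·Δ·N² = 8/5
  k=0: +1/(0!·1!·0!·0!·2!·1!) = 1/2
Σ = 1/2  ⇒  CG² = 8/5·(1/2)² = 2/5
CG = +√(2/5) = +0.632456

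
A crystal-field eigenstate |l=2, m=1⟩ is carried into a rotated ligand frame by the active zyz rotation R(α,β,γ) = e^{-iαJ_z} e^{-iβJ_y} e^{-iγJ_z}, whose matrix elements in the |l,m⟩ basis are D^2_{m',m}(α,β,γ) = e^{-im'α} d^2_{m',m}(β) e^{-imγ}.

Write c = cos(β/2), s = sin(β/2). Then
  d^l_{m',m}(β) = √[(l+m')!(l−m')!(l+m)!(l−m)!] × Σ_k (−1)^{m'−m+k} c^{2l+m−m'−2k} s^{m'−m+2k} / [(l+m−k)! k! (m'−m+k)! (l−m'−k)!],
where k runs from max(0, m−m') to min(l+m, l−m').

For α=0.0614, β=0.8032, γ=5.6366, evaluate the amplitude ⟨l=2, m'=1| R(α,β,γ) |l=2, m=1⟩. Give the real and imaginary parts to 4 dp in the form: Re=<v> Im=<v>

Re=0.2746 Im=0.1819

D^2_{1,1}(0.0614,0.8032,5.6366) = e^{-i·1·0.0614}·d^2_{1,1}(0.8032)·e^{-i·1·5.6366}. Compute d first:
c=cos(0.803200/2)=0.920437, s=sin(0.803200/2)=0.390892; N=√[6·1·6·1]=6.000000
k∈{0,1} keeps every argument non-negative
  k=0: (−1)^0·6.0000/(6)·0.9204^4·0.3909^0 = +0.717754
  k=1: (−1)^1·6.0000/(2)·0.9204^2·0.3909^2 = -0.388349
d^2_{1,1}(0.8032) = +0.717754 -0.388349 = +0.329406
Attach z-rotation phases: D = e^{-i(1)(0.0614)}·(+0.329406)·e^{-i(1)(5.6366)} = +0.274596+0.181949i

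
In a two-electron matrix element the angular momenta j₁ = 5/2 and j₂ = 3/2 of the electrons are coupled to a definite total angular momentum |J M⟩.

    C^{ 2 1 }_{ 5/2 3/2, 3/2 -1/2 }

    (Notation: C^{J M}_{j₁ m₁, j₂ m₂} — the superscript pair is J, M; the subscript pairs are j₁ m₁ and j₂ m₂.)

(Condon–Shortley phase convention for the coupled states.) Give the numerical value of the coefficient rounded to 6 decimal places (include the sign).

j₁+j₂−J=2  J+j₁−j₂=3  J−j₁+j₂=1  j₁+j₂+J+1=7
(j₁±m₁, j₂±m₂, J±M) = (4,1,1,2,3,1)
P² = 24/7
sum k=0..1:
  [0] +1/4 = 1/4
  [1] −1/6 = -1/6
S = 1/12
C² = P²·S² = 1/42 ; C = +0.154303

+√(1/42) ≈ +0.154303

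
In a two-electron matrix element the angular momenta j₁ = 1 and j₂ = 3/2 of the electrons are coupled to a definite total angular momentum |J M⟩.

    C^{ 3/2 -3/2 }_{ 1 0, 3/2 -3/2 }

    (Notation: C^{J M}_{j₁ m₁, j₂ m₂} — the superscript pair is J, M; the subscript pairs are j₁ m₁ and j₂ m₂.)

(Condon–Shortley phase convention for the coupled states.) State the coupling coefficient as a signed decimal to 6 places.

+0.774597  (= +√(3/5))

j₁+j₂−J=1  J+j₁−j₂=1  J−j₁+j₂=2  j₁+j₂+J+1=5
(j₁±m₁, j₂±m₂, J±M) = (1,1,0,3,0,3)
P² = 12/5
sum k=0..0:
  [0] +1/2 = 1/2
S = 1/2
C² = P²·S² = 3/5 ; C = +0.774597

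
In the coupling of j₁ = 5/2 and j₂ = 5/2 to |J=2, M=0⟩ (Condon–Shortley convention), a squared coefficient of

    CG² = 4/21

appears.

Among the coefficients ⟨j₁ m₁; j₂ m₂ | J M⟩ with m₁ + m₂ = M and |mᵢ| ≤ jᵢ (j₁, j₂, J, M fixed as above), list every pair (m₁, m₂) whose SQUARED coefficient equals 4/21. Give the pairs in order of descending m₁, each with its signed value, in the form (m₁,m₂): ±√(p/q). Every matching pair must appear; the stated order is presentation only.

Admissible pairs with m₁+m₂ = M = 0: (-5/2,5/2), (-3/2,3/2), (-1/2,1/2), (1/2,-1/2), (3/2,-3/2), (5/2,-5/2)
  (m₁,m₂)=(5/2,-5/2): CG² = 25/84, CG = +√(25/84)
  (m₁,m₂)=(3/2,-3/2): CG² = 1/84, CG = +√(1/84)
  (m₁,m₂)=(1/2,-1/2): CG² = 4/21, CG = −√(4/21)   ← matches the target
  (m₁,m₂)=(-1/2,1/2): CG² = 4/21, CG = +√(4/21)   ← matches the target
  (m₁,m₂)=(-3/2,3/2): CG² = 1/84, CG = −√(1/84)
  (m₁,m₂)=(-5/2,5/2): CG² = 25/84, CG = −√(25/84)
Pairs with CG² = 4/21: (1/2,-1/2): −√(4/21); (-1/2,1/2): +√(4/21)

(1/2,-1/2): −√(4/21); (-1/2,1/2): +√(4/21)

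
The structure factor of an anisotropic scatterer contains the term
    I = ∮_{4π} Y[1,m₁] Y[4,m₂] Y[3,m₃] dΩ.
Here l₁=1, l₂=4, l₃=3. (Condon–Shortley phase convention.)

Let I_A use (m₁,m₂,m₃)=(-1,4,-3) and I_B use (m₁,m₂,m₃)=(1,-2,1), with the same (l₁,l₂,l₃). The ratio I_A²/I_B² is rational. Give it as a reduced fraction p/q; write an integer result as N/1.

l's match ⇒ only the (l;m) 3-j factors differ between A and B.
A: triangle coeff Δ(1,4,3) = 1/252; Σ_t [2,2]: t=2:+1/1440 = 1/1440; (3j)²=1/9 [(1 4 3; -1 4 -3)], sign=+1
B: triangle coeff Δ(1,4,3) = 1/252; Σ_t [0,0]: t=0:+1/96 = 1/96; (3j)²=5/84 [(1 4 3; 1 -2 1)], sign=+1
I_A²/I_B² = (1/9)/(5/84) = 28/15

28/15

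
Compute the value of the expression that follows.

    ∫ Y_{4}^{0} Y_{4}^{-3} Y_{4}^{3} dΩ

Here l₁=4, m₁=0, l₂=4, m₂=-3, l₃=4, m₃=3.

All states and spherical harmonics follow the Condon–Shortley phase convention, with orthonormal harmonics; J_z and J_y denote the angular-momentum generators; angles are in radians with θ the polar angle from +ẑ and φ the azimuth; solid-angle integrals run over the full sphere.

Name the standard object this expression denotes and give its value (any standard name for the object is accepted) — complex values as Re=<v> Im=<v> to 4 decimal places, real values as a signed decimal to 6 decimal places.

This is a Gaunt coefficient — the integral of a triple product of spherical harmonics over the sphere.
Checks pass: Σm=0; 12 even; l₃=4∈[0,8].
(2·4+1)(2·4+1)(2·4+1) = 729
Δ: 4! 4! 4! / 13! → 1/450450
sum: t=0:+1/13824 t=1:−1/216 t=2:+1/64 t=3:−1/216 t=4:+1/13824 = 5/768
3j²(4 4 4; 0 0 0) = Δ·Π!·Σ² = 18/1001  (sign +1)
sum: t=0:+1/3456 t=1:−1/864 = -1/1152
3j²(4 4 4; 0 -3 3) = Δ·Π!·Σ² = 7/286  (sign +1)
combine: 4πI² = 729·18/1001·7/286 = 6561/20449
take √, sign +1: I = 0.15978796

Gaunt coefficient, +0.159788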